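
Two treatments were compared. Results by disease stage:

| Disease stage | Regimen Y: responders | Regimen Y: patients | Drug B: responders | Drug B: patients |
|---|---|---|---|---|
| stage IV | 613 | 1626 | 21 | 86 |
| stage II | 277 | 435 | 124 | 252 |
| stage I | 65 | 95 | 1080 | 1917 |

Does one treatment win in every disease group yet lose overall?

Stage IV: Regimen Y 613/1626 = 37.7%, Drug B 21/86 = 24.4% → Regimen Y
Stage II: Regimen Y 277/435 = 63.7%, Drug B 124/252 = 49.2% → Regimen Y
Stage I: Regimen Y 65/95 = 68.4%, Drug B 1080/1917 = 56.3% → Regimen Y
Overall: Regimen Y 955/2156 = 44.3%, Drug B 1225/2255 = 54.3% → Drug B
Regimen Y wins each disease group but Drug B wins overall — the comparison reverses. Regimen Y's patients skew toward stage IV, which has a lower base rate.

Yes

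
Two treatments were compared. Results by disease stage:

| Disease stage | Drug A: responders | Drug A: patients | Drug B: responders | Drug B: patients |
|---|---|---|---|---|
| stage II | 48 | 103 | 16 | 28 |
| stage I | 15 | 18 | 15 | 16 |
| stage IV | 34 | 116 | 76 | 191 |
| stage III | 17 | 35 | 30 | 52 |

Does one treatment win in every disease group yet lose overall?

Stage II: Drug A 48/103 = 46.6%, Drug B 16/28 = 57.1% → Drug B
Stage I: Drug A 15/18 = 83.3%, Drug B 15/16 = 93.8% → Drug B
Stage IV: Drug A 34/116 = 29.3%, Drug B 76/191 = 39.8% → Drug B
Stage III: Drug A 17/35 = 48.6%, Drug B 30/52 = 57.7% → Drug B
Overall: Drug A 114/272 = 41.9%, Drug B 137/287 = 47.7% → Drug B
Drug B wins overall and in every disease group — no reversal.

No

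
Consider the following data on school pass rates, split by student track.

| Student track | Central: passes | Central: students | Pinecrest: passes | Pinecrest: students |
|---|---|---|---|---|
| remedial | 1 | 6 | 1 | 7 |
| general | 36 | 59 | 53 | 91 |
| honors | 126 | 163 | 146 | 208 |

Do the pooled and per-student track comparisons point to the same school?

Yes

Remedial: Central 1/6 = 16.7%, Pinecrest 1/7 = 14.3% → Central
General: Central 36/59 = 61.0%, Pinecrest 53/91 = 58.2% → Central
Honors: Central 126/163 = 77.3%, Pinecrest 146/208 = 70.2% → Central
Overall: Central 163/228 = 71.5%, Pinecrest 200/306 = 65.4% → Central
Central wins overall and in every student group — no reversal.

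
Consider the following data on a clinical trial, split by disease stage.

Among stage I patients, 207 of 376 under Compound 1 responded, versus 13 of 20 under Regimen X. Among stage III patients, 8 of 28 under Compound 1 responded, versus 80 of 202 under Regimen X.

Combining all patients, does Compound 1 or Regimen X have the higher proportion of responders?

Compound 1

Stage I: Compound 1 207/376 = 55.1%, Regimen X 13/20 = 65.0% → Regimen X
Stage III: Compound 1 8/28 = 28.6%, Regimen X 80/202 = 39.6% → Regimen X
Overall: Compound 1 215/404 = 53.2%, Regimen X 93/222 = 41.9% → Compound 1
(Regimen X wins every disease group but Compound 1 wins overall — Regimen X's patients skew toward the low-rate stage III group.)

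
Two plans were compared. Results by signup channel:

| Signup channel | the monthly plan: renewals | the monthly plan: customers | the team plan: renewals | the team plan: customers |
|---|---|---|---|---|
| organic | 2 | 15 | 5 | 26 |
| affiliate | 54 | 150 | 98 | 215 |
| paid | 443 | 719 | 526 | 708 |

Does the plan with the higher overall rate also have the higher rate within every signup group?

Organic: the monthly plan 2/15 = 13.3%, the team plan 5/26 = 19.2% → the team plan
Affiliate: the monthly plan 54/150 = 36.0%, the team plan 98/215 = 45.6% → the team plan
Paid: the monthly plan 443/719 = 61.6%, the team plan 526/708 = 74.3% → the team plan
Overall: the monthly plan 499/884 = 56.4%, the team plan 629/949 = 66.3% → the team plan
The team plan wins overall and in every signup group — no reversal.

Yes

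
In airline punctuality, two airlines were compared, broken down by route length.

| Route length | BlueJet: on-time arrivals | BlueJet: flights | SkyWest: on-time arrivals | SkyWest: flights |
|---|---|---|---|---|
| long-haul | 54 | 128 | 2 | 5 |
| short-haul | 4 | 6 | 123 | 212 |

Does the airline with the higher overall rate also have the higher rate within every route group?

Long-haul: BlueJet 54/128 = 42.2%, SkyWest 2/5 = 40.0% → BlueJet
Short-haul: BlueJet 4/6 = 66.7%, SkyWest 123/212 = 58.0% → BlueJet
Overall: BlueJet 58/134 = 43.3%, SkyWest 125/217 = 57.6% → SkyWest
BlueJet wins each route group but SkyWest wins overall — the comparison reverses. BlueJet's flights skew toward long-haul, which has a lower base rate.

No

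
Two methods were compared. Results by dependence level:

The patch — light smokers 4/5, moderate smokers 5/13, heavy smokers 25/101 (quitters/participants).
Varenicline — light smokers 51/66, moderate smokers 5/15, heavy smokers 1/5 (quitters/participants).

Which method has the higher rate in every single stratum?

the patch

Light smokers: the patch 4/5 = 80.0%, varenicline 51/66 = 77.3% → the patch
Moderate smokers: the patch 5/13 = 38.5%, varenicline 5/15 = 33.3% → the patch
Heavy smokers: the patch 25/101 = 24.8%, varenicline 1/5 = 20.0% → the patch
The patch has the higher rate in all 3 groups.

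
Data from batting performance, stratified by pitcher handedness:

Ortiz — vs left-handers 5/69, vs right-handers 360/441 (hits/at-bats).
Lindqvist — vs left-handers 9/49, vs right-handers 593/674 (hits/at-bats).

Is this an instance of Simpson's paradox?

Vs left-handers: Ortiz 5/69 = 7.2%, Lindqvist 9/49 = 18.4% → Lindqvist
Vs right-handers: Ortiz 360/441 = 81.6%, Lindqvist 593/674 = 88.0% → Lindqvist
Overall: Ortiz 365/510 = 71.6%, Lindqvist 602/723 = 83.3% → Lindqvist
Lindqvist wins overall and in every pitcher group — no reversal.

No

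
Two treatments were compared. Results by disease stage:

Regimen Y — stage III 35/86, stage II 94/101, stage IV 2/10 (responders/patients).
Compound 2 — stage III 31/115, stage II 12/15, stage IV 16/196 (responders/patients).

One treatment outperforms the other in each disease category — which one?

Regimen Y

Stage III: Regimen Y 35/86 = 40.7%, Compound 2 31/115 = 27.0% → Regimen Y
Stage II: Regimen Y 94/101 = 93.1%, Compound 2 12/15 = 80.0% → Regimen Y
Stage IV: Regimen Y 2/10 = 20.0%, Compound 2 16/196 = 8.2% → Regimen Y
Regimen Y has the higher rate in all 3 groups.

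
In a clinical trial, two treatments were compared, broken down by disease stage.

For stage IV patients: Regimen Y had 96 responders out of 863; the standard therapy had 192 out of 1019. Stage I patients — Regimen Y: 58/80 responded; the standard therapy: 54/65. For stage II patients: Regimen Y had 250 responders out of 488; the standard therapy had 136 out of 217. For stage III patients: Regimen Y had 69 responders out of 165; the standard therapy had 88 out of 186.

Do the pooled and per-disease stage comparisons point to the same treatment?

Stage IV: Regimen Y 96/863 = 11.1%, the standard therapy 192/1019 = 18.8% → the standard therapy
Stage I: Regimen Y 58/80 = 72.5%, the standard therapy 54/65 = 83.1% → the standard therapy
Stage II: Regimen Y 250/488 = 51.2%, the standard therapy 136/217 = 62.7% → the standard therapy
Stage III: Regimen Y 69/165 = 41.8%, the standard therapy 88/186 = 47.3% → the standard therapy
Overall: Regimen Y 473/1596 = 29.6%, the standard therapy 470/1487 = 31.6% → the standard therapy
The standard therapy wins overall and in every disease group — no reversal.

Yes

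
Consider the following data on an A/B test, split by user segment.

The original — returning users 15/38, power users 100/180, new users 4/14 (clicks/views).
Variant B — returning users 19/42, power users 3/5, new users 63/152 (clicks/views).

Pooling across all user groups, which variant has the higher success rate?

the original

Returning users: the original 15/38 = 39.5%, Variant B 19/42 = 45.2% → Variant B
Power users: the original 100/180 = 55.6%, Variant B 3/5 = 60.0% → Variant B
New users: the original 4/14 = 28.6%, Variant B 63/152 = 41.4% → Variant B
Overall: the original 119/232 = 51.3%, Variant B 85/199 = 42.7% → the original
(Variant B wins every user group but the original wins overall — Variant B's views skew toward the low-rate new users group.)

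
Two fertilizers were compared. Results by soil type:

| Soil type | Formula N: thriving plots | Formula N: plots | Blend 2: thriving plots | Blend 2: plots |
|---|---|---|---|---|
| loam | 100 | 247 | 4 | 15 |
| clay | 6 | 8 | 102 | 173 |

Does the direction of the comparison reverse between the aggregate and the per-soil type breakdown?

Loam: Formula N 100/247 = 40.5%, Blend 2 4/15 = 26.7% → Formula N
Clay: Formula N 6/8 = 75.0%, Blend 2 102/173 = 59.0% → Formula N
Overall: Formula N 106/255 = 41.6%, Blend 2 106/188 = 56.4% → Blend 2
Formula N wins each soil group but Blend 2 wins overall — the comparison reverses. Formula N's plots skew toward loam, which has a lower base rate.

Yes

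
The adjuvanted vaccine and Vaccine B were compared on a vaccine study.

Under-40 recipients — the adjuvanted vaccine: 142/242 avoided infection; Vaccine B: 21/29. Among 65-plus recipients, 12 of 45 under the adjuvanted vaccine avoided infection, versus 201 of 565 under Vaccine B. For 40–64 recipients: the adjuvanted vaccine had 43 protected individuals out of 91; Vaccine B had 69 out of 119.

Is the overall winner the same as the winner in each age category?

Under-40: the adjuvanted vaccine 142/242 = 58.7%, Vaccine B 21/29 = 72.4% → Vaccine B
65-plus: the adjuvanted vaccine 12/45 = 26.7%, Vaccine B 201/565 = 35.6% → Vaccine B
40–64: the adjuvanted vaccine 43/91 = 47.3%, Vaccine B 69/119 = 58.0% → Vaccine B
Overall: the adjuvanted vaccine 197/378 = 52.1%, Vaccine B 291/713 = 40.8% → the adjuvanted vaccine
Vaccine B wins each age group but the adjuvanted vaccine wins overall — the comparison reverses. Vaccine B's recipients skew toward 65-plus, which has a lower base rate.

No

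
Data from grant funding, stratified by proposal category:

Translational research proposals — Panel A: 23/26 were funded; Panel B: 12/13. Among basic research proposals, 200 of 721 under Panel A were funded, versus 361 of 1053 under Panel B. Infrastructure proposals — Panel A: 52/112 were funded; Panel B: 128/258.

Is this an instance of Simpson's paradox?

Translational research: Panel A 23/26 = 88.5%, Panel B 12/13 = 92.3% → Panel B
Basic research: Panel A 200/721 = 27.7%, Panel B 361/1053 = 34.3% → Panel B
Infrastructure: Panel A 52/112 = 46.4%, Panel B 128/258 = 49.6% → Panel B
Overall: Panel A 275/859 = 32.0%, Panel B 501/1324 = 37.8% → Panel B
Panel B wins overall and in every proposal group — no reversal.

No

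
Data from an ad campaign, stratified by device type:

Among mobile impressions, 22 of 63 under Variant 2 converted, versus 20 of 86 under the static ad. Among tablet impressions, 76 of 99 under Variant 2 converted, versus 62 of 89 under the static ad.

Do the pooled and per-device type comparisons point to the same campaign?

Mobile: Variant 2 22/63 = 34.9%, the static ad 20/86 = 23.3% → Variant 2
Tablet: Variant 2 76/99 = 76.8%, the static ad 62/89 = 69.7% → Variant 2
Overall: Variant 2 98/162 = 60.5%, the static ad 82/175 = 46.9% → Variant 2
Variant 2 wins overall and in every device group — no reversal.

Yes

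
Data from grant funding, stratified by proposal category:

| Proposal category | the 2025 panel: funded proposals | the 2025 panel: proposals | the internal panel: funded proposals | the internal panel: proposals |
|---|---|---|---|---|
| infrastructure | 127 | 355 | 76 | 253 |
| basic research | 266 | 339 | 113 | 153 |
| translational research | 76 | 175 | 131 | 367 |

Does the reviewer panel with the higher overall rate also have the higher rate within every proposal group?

Yes

Infrastructure: the 2025 panel 127/355 = 35.8%, the internal panel 76/253 = 30.0% → the 2025 panel
Basic research: the 2025 panel 266/339 = 78.5%, the internal panel 113/153 = 73.9% → the 2025 panel
Translational research: the 2025 panel 76/175 = 43.4%, the internal panel 131/367 = 35.7% → the 2025 panel
Overall: the 2025 panel 469/869 = 54.0%, the internal panel 320/773 = 41.4% → the 2025 panel
The 2025 panel wins overall and in every proposal group — no reversal.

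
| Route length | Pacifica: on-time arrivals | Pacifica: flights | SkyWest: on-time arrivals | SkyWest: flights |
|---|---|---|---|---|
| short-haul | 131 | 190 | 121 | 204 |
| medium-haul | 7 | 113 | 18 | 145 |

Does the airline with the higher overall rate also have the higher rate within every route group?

Short-haul: Pacifica 131/190 = 68.9%, SkyWest 121/204 = 59.3% → Pacifica
Medium-haul: Pacifica 7/113 = 6.2%, SkyWest 18/145 = 12.4% → SkyWest
Overall: Pacifica 138/303 = 45.5%, SkyWest 139/349 = 39.8% → Pacifica
Neither sweeps: Pacifica wins 1 of 2 groups, SkyWest wins 1. Pacifica wins overall but not every group — no Simpson reversal.

No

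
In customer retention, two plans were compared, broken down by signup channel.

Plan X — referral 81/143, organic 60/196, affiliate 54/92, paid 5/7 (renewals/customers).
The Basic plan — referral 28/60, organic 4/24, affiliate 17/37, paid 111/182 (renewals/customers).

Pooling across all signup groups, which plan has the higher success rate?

the Basic plan

Referral: Plan X 81/143 = 56.6%, the Basic plan 28/60 = 46.7% → Plan X
Organic: Plan X 60/196 = 30.6%, the Basic plan 4/24 = 16.7% → Plan X
Affiliate: Plan X 54/92 = 58.7%, the Basic plan 17/37 = 45.9% → Plan X
Paid: Plan X 5/7 = 71.4%, the Basic plan 111/182 = 61.0% → Plan X
Overall: Plan X 200/438 = 45.7%, the Basic plan 160/303 = 52.8% → the Basic plan
(Plan X wins every signup group but the Basic plan wins overall — Plan X's customers skew toward the low-rate organic group.)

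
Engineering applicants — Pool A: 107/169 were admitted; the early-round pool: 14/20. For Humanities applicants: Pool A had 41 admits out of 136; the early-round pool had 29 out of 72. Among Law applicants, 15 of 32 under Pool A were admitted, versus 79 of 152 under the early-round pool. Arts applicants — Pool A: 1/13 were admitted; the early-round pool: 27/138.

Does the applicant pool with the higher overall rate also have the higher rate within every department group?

No

Engineering: Pool A 107/169 = 63.3%, the early-round pool 14/20 = 70.0% → the early-round pool
Humanities: Pool A 41/136 = 30.1%, the early-round pool 29/72 = 40.3% → the early-round pool
Law: Pool A 15/32 = 46.9%, the early-round pool 79/152 = 52.0% → the early-round pool
Arts: Pool A 1/13 = 7.7%, the early-round pool 27/138 = 19.6% → the early-round pool
Overall: Pool A 164/350 = 46.9%, the early-round pool 149/382 = 39.0% → Pool A
The early-round pool wins each department group but Pool A wins overall — the comparison reverses. The early-round pool's applicants skew toward Arts, which has a lower base rate.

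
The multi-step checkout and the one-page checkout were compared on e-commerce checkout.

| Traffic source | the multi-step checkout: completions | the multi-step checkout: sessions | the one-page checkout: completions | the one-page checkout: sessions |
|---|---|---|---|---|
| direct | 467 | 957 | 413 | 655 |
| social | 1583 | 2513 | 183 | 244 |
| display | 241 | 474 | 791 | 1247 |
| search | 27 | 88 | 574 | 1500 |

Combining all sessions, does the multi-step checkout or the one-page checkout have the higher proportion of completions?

Direct: the multi-step checkout 467/957 = 48.8%, the one-page checkout 413/655 = 63.1% → the one-page checkout
Social: the multi-step checkout 1583/2513 = 63.0%, the one-page checkout 183/244 = 75.0% → the one-page checkout
Display: the multi-step checkout 241/474 = 50.8%, the one-page checkout 791/1247 = 63.4% → the one-page checkout
Search: the multi-step checkout 27/88 = 30.7%, the one-page checkout 574/1500 = 38.3% → the one-page checkout
Overall: the multi-step checkout 2318/4032 = 57.5%, the one-page checkout 1961/3646 = 53.8% → the multi-step checkout
(The one-page checkout wins every traffic group but the multi-step checkout wins overall — the one-page checkout's sessions skew toward the low-rate search group.)

the multi-step checkout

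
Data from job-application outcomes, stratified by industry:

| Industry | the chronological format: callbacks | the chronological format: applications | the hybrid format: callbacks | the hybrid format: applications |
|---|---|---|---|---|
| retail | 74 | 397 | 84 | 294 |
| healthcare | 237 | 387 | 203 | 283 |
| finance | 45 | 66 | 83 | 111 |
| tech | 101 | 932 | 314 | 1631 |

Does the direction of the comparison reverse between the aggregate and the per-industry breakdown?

No

Retail: the chronological format 74/397 = 18.6%, the hybrid format 84/294 = 28.6% → the hybrid format
Healthcare: the chronological format 237/387 = 61.2%, the hybrid format 203/283 = 71.7% → the hybrid format
Finance: the chronological format 45/66 = 68.2%, the hybrid format 83/111 = 74.8% → the hybrid format
Tech: the chronological format 101/932 = 10.8%, the hybrid format 314/1631 = 19.3% → the hybrid format
Overall: the chronological format 457/1782 = 25.6%, the hybrid format 684/2319 = 29.5% → the hybrid format
The hybrid format wins overall and in every industry group — no reversal.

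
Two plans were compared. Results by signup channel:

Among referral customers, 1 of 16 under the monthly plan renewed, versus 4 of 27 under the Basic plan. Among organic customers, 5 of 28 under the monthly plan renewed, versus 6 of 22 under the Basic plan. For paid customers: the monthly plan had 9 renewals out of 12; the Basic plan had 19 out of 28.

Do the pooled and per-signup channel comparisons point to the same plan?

Referral: the monthly plan 1/16 = 6.2%, the Basic plan 4/27 = 14.8% → the Basic plan
Organic: the monthly plan 5/28 = 17.9%, the Basic plan 6/22 = 27.3% → the Basic plan
Paid: the monthly plan 9/12 = 75.0%, the Basic plan 19/28 = 67.9% → the monthly plan
Overall: the monthly plan 15/56 = 26.8%, the Basic plan 29/77 = 37.7% → the Basic plan
Neither sweeps: the monthly plan wins 1 of 3 groups, the Basic plan wins 2. The Basic plan wins overall but not every group — no Simpson reversal.

No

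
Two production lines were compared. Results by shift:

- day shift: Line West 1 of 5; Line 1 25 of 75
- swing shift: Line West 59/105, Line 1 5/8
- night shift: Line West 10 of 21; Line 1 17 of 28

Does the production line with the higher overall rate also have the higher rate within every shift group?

Day shift: Line West 1/5 = 20.0%, Line 1 25/75 = 33.3% → Line 1
Swing shift: Line West 59/105 = 56.2%, Line 1 5/8 = 62.5% → Line 1
Night shift: Line West 10/21 = 47.6%, Line 1 17/28 = 60.7% → Line 1
Overall: Line West 70/131 = 53.4%, Line 1 47/111 = 42.3% → Line West
Line 1 wins each shift group but Line West wins overall — the comparison reverses. Line 1's units skew toward day shift, which has a lower base rate.

No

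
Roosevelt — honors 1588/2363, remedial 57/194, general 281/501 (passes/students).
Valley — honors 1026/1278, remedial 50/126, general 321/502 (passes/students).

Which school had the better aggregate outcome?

Valley

Honors: Roosevelt 1588/2363 = 67.2%, Valley 1026/1278 = 80.3% → Valley
Remedial: Roosevelt 57/194 = 29.4%, Valley 50/126 = 39.7% → Valley
General: Roosevelt 281/501 = 56.1%, Valley 321/502 = 63.9% → Valley
Overall: Roosevelt 1926/3058 = 63.0%, Valley 1397/1906 = 73.3% → Valley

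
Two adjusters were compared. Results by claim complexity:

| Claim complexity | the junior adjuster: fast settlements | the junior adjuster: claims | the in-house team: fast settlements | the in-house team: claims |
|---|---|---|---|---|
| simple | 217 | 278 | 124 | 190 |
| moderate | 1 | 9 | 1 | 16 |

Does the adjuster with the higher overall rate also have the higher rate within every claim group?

Yes

Simple: the junior adjuster 217/278 = 78.1%, the in-house team 124/190 = 65.3% → the junior adjuster
Moderate: the junior adjuster 1/9 = 11.1%, the in-house team 1/16 = 6.2% → the junior adjuster
Overall: the junior adjuster 218/287 = 76.0%, the in-house team 125/206 = 60.7% → the junior adjuster
The junior adjuster wins overall and in every claim group — no reversal.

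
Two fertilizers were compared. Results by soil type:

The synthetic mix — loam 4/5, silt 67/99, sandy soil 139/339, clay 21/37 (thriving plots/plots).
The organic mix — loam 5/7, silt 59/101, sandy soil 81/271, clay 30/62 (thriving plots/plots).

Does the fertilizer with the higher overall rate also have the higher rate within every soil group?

Loam: the synthetic mix 4/5 = 80.0%, the organic mix 5/7 = 71.4% → the synthetic mix
Silt: the synthetic mix 67/99 = 67.7%, the organic mix 59/101 = 58.4% → the synthetic mix
Sandy soil: the synthetic mix 139/339 = 41.0%, the organic mix 81/271 = 29.9% → the synthetic mix
Clay: the synthetic mix 21/37 = 56.8%, the organic mix 30/62 = 48.4% → the synthetic mix
Overall: the synthetic mix 231/480 = 48.1%, the organic mix 175/441 = 39.7% → the synthetic mix
The synthetic mix wins overall and in every soil group — no reversal.

Yes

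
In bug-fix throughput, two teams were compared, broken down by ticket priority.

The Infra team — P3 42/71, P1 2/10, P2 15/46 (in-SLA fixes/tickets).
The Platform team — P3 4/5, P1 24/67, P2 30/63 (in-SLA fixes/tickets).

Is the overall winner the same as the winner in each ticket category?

P3: the Infra team 42/71 = 59.2%, the Platform team 4/5 = 80.0% → the Platform team
P1: the Infra team 2/10 = 20.0%, the Platform team 24/67 = 35.8% → the Platform team
P2: the Infra team 15/46 = 32.6%, the Platform team 30/63 = 47.6% → the Platform team
Overall: the Infra team 59/127 = 46.5%, the Platform team 58/135 = 43.0% → the Infra team
The Platform team wins each ticket group but the Infra team wins overall — the comparison reverses. The Platform team's tickets skew toward P1, which has a lower base rate.

No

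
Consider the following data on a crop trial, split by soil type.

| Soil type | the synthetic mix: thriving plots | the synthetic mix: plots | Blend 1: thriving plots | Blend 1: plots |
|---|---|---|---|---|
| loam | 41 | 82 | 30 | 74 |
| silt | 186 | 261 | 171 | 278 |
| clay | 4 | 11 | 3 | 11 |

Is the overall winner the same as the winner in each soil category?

Yes

Loam: the synthetic mix 41/82 = 50.0%, Blend 1 30/74 = 40.5% → the synthetic mix
Silt: the synthetic mix 186/261 = 71.3%, Blend 1 171/278 = 61.5% → the synthetic mix
Clay: the synthetic mix 4/11 = 36.4%, Blend 1 3/11 = 27.3% → the synthetic mix
Overall: the synthetic mix 231/354 = 65.3%, Blend 1 204/363 = 56.2% → the synthetic mix
The synthetic mix wins overall and in every soil group — no reversal.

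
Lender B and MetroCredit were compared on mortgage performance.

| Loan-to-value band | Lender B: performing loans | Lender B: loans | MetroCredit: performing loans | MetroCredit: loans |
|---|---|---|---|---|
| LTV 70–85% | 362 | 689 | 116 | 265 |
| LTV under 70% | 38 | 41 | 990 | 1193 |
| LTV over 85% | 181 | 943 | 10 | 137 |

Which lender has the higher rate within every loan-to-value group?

Lender B

LTV 70–85%: Lender B 362/689 = 52.5%, MetroCredit 116/265 = 43.8% → Lender B
LTV under 70%: Lender B 38/41 = 92.7%, MetroCredit 990/1193 = 83.0% → Lender B
LTV over 85%: Lender B 181/943 = 19.2%, MetroCredit 10/137 = 7.3% → Lender B
Lender B has the higher rate in all 3 groups.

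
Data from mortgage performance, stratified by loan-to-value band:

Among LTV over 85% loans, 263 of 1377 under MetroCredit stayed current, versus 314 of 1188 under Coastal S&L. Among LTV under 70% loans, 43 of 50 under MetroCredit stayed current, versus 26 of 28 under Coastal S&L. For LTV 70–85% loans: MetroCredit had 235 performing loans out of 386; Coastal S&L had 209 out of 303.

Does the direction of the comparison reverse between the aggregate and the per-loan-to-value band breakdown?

LTV over 85%: MetroCredit 263/1377 = 19.1%, Coastal S&L 314/1188 = 26.4% → Coastal S&L
LTV under 70%: MetroCredit 43/50 = 86.0%, Coastal S&L 26/28 = 92.9% → Coastal S&L
LTV 70–85%: MetroCredit 235/386 = 60.9%, Coastal S&L 209/303 = 69.0% → Coastal S&L
Overall: MetroCredit 541/1813 = 29.8%, Coastal S&L 549/1519 = 36.1% → Coastal S&L
Coastal S&L wins overall and in every loan-to-value group — no reversal.

No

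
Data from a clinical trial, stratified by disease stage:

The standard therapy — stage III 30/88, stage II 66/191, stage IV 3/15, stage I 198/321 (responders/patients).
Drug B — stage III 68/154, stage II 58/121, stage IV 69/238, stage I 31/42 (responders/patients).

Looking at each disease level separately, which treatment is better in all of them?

Stage III: the standard therapy 30/88 = 34.1%, Drug B 68/154 = 44.2% → Drug B
Stage II: the standard therapy 66/191 = 34.6%, Drug B 58/121 = 47.9% → Drug B
Stage IV: the standard therapy 3/15 = 20.0%, Drug B 69/238 = 29.0% → Drug B
Stage I: the standard therapy 198/321 = 61.7%, Drug B 31/42 = 73.8% → Drug B
Drug B has the higher rate in all 4 groups.

Drug B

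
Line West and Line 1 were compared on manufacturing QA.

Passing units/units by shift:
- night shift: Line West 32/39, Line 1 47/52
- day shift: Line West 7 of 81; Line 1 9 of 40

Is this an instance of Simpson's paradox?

No

Night shift: Line West 32/39 = 82.1%, Line 1 47/52 = 90.4% → Line 1
Day shift: Line West 7/81 = 8.6%, Line 1 9/40 = 22.5% → Line 1
Overall: Line West 39/120 = 32.5%, Line 1 56/92 = 60.9% → Line 1
Line 1 wins overall and in every shift group — no reversal.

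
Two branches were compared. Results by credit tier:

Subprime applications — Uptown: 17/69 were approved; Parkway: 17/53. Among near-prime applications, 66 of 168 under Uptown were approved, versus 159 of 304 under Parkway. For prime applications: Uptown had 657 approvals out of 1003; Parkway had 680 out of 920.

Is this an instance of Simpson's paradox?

Subprime: Uptown 17/69 = 24.6%, Parkway 17/53 = 32.1% → Parkway
Near-prime: Uptown 66/168 = 39.3%, Parkway 159/304 = 52.3% → Parkway
Prime: Uptown 657/1003 = 65.5%, Parkway 680/920 = 73.9% → Parkway
Overall: Uptown 740/1240 = 59.7%, Parkway 856/1277 = 67.0% → Parkway
Parkway wins overall and in every credit group — no reversal.

No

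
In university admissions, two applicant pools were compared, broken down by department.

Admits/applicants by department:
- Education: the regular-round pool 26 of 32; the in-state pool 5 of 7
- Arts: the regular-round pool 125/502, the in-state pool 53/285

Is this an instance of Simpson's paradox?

Education: the regular-round pool 26/32 = 81.2%, the in-state pool 5/7 = 71.4% → the regular-round pool
Arts: the regular-round pool 125/502 = 24.9%, the in-state pool 53/285 = 18.6% → the regular-round pool
Overall: the regular-round pool 151/534 = 28.3%, the in-state pool 58/292 = 19.9% → the regular-round pool
The regular-round pool wins overall and in every department group — no reversal.

No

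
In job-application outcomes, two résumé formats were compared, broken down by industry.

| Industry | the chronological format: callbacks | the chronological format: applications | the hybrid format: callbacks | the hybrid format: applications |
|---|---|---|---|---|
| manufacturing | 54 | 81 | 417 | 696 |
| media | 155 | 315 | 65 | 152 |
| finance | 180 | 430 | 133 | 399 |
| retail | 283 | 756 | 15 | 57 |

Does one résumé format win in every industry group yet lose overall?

Yes

Manufacturing: the chronological format 54/81 = 66.7%, the hybrid format 417/696 = 59.9% → the chronological format
Media: the chronological format 155/315 = 49.2%, the hybrid format 65/152 = 42.8% → the chronological format
Finance: the chronological format 180/430 = 41.9%, the hybrid format 133/399 = 33.3% → the chronological format
Retail: the chronological format 283/756 = 37.4%, the hybrid format 15/57 = 26.3% → the chronological format
Overall: the chronological format 672/1582 = 42.5%, the hybrid format 630/1304 = 48.3% → the hybrid format
The chronological format wins each industry group but the hybrid format wins overall — the comparison reverses. The chronological format's applications skew toward retail, which has a lower base rate.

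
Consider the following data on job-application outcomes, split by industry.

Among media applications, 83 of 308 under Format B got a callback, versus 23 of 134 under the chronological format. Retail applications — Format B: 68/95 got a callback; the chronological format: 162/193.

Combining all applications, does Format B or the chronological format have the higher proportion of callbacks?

Media: Format B 83/308 = 26.9%, the chronological format 23/134 = 17.2% → Format B
Retail: Format B 68/95 = 71.6%, the chronological format 162/193 = 83.9% → the chronological format
Overall: Format B 151/403 = 37.5%, the chronological format 185/327 = 56.6% → the chronological format
(Neither sweeps every industry group, but the chronological format has the higher pooled rate.)

the chronological format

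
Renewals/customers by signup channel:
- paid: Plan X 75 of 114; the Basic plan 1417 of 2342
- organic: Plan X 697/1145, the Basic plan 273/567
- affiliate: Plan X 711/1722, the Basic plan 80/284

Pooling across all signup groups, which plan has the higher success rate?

the Basic plan

Paid: Plan X 75/114 = 65.8%, the Basic plan 1417/2342 = 60.5% → Plan X
Organic: Plan X 697/1145 = 60.9%, the Basic plan 273/567 = 48.1% → Plan X
Affiliate: Plan X 711/1722 = 41.3%, the Basic plan 80/284 = 28.2% → Plan X
Overall: Plan X 1483/2981 = 49.7%, the Basic plan 1770/3193 = 55.4% → the Basic plan
(Plan X wins every signup group but the Basic plan wins overall — Plan X's customers skew toward the low-rate affiliate group.)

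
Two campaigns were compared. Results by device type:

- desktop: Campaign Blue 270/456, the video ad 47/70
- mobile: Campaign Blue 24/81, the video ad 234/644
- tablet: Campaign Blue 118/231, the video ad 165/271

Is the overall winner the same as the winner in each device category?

No

Desktop: Campaign Blue 270/456 = 59.2%, the video ad 47/70 = 67.1% → the video ad
Mobile: Campaign Blue 24/81 = 29.6%, the video ad 234/644 = 36.3% → the video ad
Tablet: Campaign Blue 118/231 = 51.1%, the video ad 165/271 = 60.9% → the video ad
Overall: Campaign Blue 412/768 = 53.6%, the video ad 446/985 = 45.3% → Campaign Blue
The video ad wins each device group but Campaign Blue wins overall — the comparison reverses. The video ad's impressions skew toward mobile, which has a lower base rate.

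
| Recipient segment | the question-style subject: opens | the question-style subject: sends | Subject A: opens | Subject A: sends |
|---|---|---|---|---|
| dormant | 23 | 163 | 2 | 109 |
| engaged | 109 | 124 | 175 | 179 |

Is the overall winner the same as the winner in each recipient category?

Dormant: the question-style subject 23/163 = 14.1%, Subject A 2/109 = 1.8% → the question-style subject
Engaged: the question-style subject 109/124 = 87.9%, Subject A 175/179 = 97.8% → Subject A
Overall: the question-style subject 132/287 = 46.0%, Subject A 177/288 = 61.5% → Subject A
Neither sweeps: the question-style subject wins 1 of 2 groups, Subject A wins 1. Subject A wins overall but not every group — no Simpson reversal.

No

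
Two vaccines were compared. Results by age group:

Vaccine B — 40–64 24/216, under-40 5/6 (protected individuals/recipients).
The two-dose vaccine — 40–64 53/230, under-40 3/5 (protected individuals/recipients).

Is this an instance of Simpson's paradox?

40–64: Vaccine B 24/216 = 11.1%, the two-dose vaccine 53/230 = 23.0% → the two-dose vaccine
Under-40: Vaccine B 5/6 = 83.3%, the two-dose vaccine 3/5 = 60.0% → Vaccine B
Overall: Vaccine B 29/222 = 13.1%, the two-dose vaccine 56/235 = 23.8% → the two-dose vaccine
Neither sweeps: Vaccine B wins 1 of 2 groups, the two-dose vaccine wins 1. The two-dose vaccine wins overall but not every group — no Simpson reversal.

No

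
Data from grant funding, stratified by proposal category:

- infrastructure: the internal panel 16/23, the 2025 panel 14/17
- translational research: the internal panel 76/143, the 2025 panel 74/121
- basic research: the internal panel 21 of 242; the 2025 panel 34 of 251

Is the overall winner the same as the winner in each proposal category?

Yes

Infrastructure: the internal panel 16/23 = 69.6%, the 2025 panel 14/17 = 82.4% → the 2025 panel
Translational research: the internal panel 76/143 = 53.1%, the 2025 panel 74/121 = 61.2% → the 2025 panel
Basic research: the internal panel 21/242 = 8.7%, the 2025 panel 34/251 = 13.5% → the 2025 panel
Overall: the internal panel 113/408 = 27.7%, the 2025 panel 122/389 = 31.4% → the 2025 panel
The 2025 panel wins overall and in every proposal group — no reversal.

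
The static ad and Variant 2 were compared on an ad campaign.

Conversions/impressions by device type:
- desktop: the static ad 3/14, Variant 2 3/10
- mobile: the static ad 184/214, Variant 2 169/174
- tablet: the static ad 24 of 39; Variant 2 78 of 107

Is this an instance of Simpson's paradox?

No

Desktop: the static ad 3/14 = 21.4%, Variant 2 3/10 = 30.0% → Variant 2
Mobile: the static ad 184/214 = 86.0%, Variant 2 169/174 = 97.1% → Variant 2
Tablet: the static ad 24/39 = 61.5%, Variant 2 78/107 = 72.9% → Variant 2
Overall: the static ad 211/267 = 79.0%, Variant 2 250/291 = 85.9% → Variant 2
Variant 2 wins overall and in every device group — no reversal.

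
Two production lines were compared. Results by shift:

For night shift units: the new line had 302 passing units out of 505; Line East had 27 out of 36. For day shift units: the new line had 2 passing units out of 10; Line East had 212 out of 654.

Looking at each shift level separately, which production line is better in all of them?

Night shift: the new line 302/505 = 59.8%, Line East 27/36 = 75.0% → Line East
Day shift: the new line 2/10 = 20.0%, Line East 212/654 = 32.4% → Line East
Line East has the higher rate in both groups.

Line East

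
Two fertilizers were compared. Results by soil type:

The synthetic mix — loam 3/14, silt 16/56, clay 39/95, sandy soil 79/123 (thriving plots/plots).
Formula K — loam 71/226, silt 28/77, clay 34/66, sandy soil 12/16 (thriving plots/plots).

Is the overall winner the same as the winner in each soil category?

Loam: the synthetic mix 3/14 = 21.4%, Formula K 71/226 = 31.4% → Formula K
Silt: the synthetic mix 16/56 = 28.6%, Formula K 28/77 = 36.4% → Formula K
Clay: the synthetic mix 39/95 = 41.1%, Formula K 34/66 = 51.5% → Formula K
Sandy soil: the synthetic mix 79/123 = 64.2%, Formula K 12/16 = 75.0% → Formula K
Overall: the synthetic mix 137/288 = 47.6%, Formula K 145/385 = 37.7% → the synthetic mix
Formula K wins each soil group but the synthetic mix wins overall — the comparison reverses. Formula K's plots skew toward loam, which has a lower base rate.

No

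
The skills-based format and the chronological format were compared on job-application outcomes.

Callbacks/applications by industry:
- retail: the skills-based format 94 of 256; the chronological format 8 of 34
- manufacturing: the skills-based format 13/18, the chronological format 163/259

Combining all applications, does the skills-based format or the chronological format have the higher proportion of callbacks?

Retail: the skills-based format 94/256 = 36.7%, the chronological format 8/34 = 23.5% → the skills-based format
Manufacturing: the skills-based format 13/18 = 72.2%, the chronological format 163/259 = 62.9% → the skills-based format
Overall: the skills-based format 107/274 = 39.1%, the chronological format 171/293 = 58.4% → the chronological format
(The skills-based format wins every industry group but the chronological format wins overall — the skills-based format's applications skew toward the low-rate retail group.)

the chronological format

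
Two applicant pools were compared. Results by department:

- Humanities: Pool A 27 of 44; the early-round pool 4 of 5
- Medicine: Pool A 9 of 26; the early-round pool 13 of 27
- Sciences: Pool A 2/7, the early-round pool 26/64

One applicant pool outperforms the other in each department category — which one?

the early-round pool

Humanities: Pool A 27/44 = 61.4%, the early-round pool 4/5 = 80.0% → the early-round pool
Medicine: Pool A 9/26 = 34.6%, the early-round pool 13/27 = 48.1% → the early-round pool
Sciences: Pool A 2/7 = 28.6%, the early-round pool 26/64 = 40.6% → the early-round pool
The early-round pool has the higher rate in all 3 groups.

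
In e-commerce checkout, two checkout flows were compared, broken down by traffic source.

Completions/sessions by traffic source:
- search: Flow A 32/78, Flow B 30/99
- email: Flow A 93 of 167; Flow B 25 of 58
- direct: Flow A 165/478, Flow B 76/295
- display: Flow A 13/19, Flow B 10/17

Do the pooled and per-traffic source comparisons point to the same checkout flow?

Yes

Search: Flow A 32/78 = 41.0%, Flow B 30/99 = 30.3% → Flow A
Email: Flow A 93/167 = 55.7%, Flow B 25/58 = 43.1% → Flow A
Direct: Flow A 165/478 = 34.5%, Flow B 76/295 = 25.8% → Flow A
Display: Flow A 13/19 = 68.4%, Flow B 10/17 = 58.8% → Flow A
Overall: Flow A 303/742 = 40.8%, Flow B 141/469 = 30.1% → Flow A
Flow A wins overall and in every traffic group — no reversal.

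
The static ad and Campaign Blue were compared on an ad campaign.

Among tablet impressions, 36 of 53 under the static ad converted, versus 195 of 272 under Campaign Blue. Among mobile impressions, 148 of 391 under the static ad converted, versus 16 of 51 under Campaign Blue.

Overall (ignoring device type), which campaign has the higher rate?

Tablet: the static ad 36/53 = 67.9%, Campaign Blue 195/272 = 71.7% → Campaign Blue
Mobile: the static ad 148/391 = 37.9%, Campaign Blue 16/51 = 31.4% → the static ad
Overall: the static ad 184/444 = 41.4%, Campaign Blue 211/323 = 65.3% → Campaign Blue
(Neither sweeps every device group, but Campaign Blue has the higher pooled rate.)

Campaign Blue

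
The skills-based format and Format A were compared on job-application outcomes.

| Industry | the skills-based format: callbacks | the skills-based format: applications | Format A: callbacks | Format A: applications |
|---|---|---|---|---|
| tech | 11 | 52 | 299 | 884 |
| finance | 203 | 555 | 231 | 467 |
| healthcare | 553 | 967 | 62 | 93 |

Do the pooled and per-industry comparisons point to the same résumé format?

No

Tech: the skills-based format 11/52 = 21.2%, Format A 299/884 = 33.8% → Format A
Finance: the skills-based format 203/555 = 36.6%, Format A 231/467 = 49.5% → Format A
Healthcare: the skills-based format 553/967 = 57.2%, Format A 62/93 = 66.7% → Format A
Overall: the skills-based format 767/1574 = 48.7%, Format A 592/1444 = 41.0% → the skills-based format
Format A wins each industry group but the skills-based format wins overall — the comparison reverses. Format A's applications skew toward tech, which has a lower base rate.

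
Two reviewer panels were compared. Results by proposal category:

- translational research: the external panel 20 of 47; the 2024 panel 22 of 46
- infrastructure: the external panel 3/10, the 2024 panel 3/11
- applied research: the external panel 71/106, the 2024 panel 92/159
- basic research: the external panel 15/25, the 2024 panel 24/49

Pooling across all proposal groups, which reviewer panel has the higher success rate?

the external panel

Translational research: the external panel 20/47 = 42.6%, the 2024 panel 22/46 = 47.8% → the 2024 panel
Infrastructure: the external panel 3/10 = 30.0%, the 2024 panel 3/11 = 27.3% → the external panel
Applied research: the external panel 71/106 = 67.0%, the 2024 panel 92/159 = 57.9% → the external panel
Basic research: the external panel 15/25 = 60.0%, the 2024 panel 24/49 = 49.0% → the external panel
Overall: the external panel 109/188 = 58.0%, the 2024 panel 141/265 = 53.2% → the external panel
(Neither sweeps every proposal group, but the external panel has the higher pooled rate.)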